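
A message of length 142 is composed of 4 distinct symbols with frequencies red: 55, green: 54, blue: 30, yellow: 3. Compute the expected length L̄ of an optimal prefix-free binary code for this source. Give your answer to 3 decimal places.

1.845 bits/symbol

Probabilities are the counts divided by 142.
Repeatedly combine the two least-probable nodes; the expected code length is the sum of the merged weights.
merge 3/142 + 15/71 → 33/142
merge 33/142 + 27/71 → 87/142
merge 55/142 + 87/142 → 1
L = 33/142 + 87/142 + 1 = 131/71 ≈ 1.845 bits/symbol.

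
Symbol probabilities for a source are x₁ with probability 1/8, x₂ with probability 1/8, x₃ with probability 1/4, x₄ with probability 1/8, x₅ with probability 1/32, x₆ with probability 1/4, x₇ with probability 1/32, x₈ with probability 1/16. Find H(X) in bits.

2.6875 bits

Each probability is a power of 1/2, so log₂(1/p) is an integer.
H = Σ p·log₂(1/p) = 1/8·3 + 1/8·3 + 1/4·2 + 1/8·3 + 1/32·5 + 1/4·2 + 1/32·5 + 1/16·4 = 2.6875 bits.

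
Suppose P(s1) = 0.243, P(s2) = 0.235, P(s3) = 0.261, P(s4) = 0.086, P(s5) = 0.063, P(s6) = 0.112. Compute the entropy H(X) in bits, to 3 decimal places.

2.402 bits

H = −Σ pᵢ log₂ pᵢ.
−0.243·log₂(0.243) = 0.4960
−0.235·log₂(0.235) = 0.4910
−0.261·log₂(0.261) = 0.5058
−0.086·log₂(0.086) = 0.3044
−0.063·log₂(0.063) = 0.2513
−0.112·log₂(0.112) = 0.3537
Sum ≈ 2.4021 → 2.402 bits.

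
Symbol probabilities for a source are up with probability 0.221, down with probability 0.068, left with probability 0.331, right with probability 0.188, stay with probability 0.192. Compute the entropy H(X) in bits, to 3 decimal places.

2.183 bits

H = −Σ pᵢ log₂ pᵢ.
−0.221·log₂(0.221) = 0.4813
−0.068·log₂(0.068) = 0.2637
−0.331·log₂(0.331) = 0.5280
−0.188·log₂(0.188) = 0.4533
−0.192·log₂(0.192) = 0.4571
Sum ≈ 2.1834 → 2.183 bits.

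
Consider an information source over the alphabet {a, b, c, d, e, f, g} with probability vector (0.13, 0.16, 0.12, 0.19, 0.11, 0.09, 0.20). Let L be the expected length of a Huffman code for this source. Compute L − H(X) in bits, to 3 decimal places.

Entropy H = −Σ p log₂ p ≈ 2.7553 bits.
Huffman merges: 9/100+11/100→1/5; 3/25+13/100→1/4; 4/25+19/100→7/20; 1/5+1/5→2/5; 1/4+7/20→3/5; 2/5+3/5→1. L = 14/5 ≈ 2.8000.
L − H = 2.8000 − 2.7553 = 0.045 bits.

0.045 bits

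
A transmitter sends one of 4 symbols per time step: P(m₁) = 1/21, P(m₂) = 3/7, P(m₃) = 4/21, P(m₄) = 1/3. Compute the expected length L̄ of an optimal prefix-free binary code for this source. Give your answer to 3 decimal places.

Repeatedly combine the two least-probable nodes; the expected code length is the sum of the merged weights.
merge 1/21 + 4/21 → 5/21
merge 5/21 + 1/3 → 4/7
merge 3/7 + 4/7 → 1
L = 5/21 + 4/7 + 1 = 38/21 ≈ 1.810 bits/symbol.

1.810 bits/symbol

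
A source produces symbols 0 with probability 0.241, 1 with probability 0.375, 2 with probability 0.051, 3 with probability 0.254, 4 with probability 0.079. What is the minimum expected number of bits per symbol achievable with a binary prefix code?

2.126 bits/symbol

Repeatedly combine the two least-probable nodes; the expected code length is the sum of the merged weights.
merge 51/1000 + 79/1000 → 13/100
merge 13/100 + 241/1000 → 371/1000
merge 127/500 + 371/1000 → 5/8
merge 3/8 + 5/8 → 1
L = 13/100 + 371/1000 + 5/8 + 1 = 1063/500 = 2.126 bits/symbol.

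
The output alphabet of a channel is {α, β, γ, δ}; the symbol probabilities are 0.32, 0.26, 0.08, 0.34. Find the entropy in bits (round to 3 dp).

1.852 bits

H = −Σ pᵢ log₂ pᵢ.
−0.32·log₂(0.32) = 0.5260
−0.26·log₂(0.26) = 0.5053
−0.08·log₂(0.08) = 0.2915
−0.34·log₂(0.34) = 0.5292
Sum ≈ 1.8520 → 1.852 bits.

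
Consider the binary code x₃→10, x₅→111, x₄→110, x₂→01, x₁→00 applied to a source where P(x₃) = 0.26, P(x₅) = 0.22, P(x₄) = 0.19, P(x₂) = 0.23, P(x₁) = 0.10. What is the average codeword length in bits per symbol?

2.41 bits/symbol

L̄ = Σ pᵢ·ℓᵢ = 0.26·2 + 0.22·3 + 0.19·3 + 0.23·2 + 0.10·2 = 2.41 bits/symbol.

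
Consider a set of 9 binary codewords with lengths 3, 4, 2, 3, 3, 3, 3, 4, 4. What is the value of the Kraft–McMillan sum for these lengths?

With common denominator 2^4 = 16: Σ 2^(−ℓᵢ) = 2/16 + 1/16 + 4/16 + 2/16 + 2/16 + 2/16 + 2/16 + 1/16 + 1/16 = 17/16 = 1.0625.

1.0625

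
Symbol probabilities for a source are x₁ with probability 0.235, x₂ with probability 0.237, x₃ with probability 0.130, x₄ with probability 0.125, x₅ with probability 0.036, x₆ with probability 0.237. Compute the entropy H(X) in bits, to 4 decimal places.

2.4058 bits

H = −Σ pᵢ log₂ pᵢ.
−0.235·log₂(0.235) = 0.4910
−0.237·log₂(0.237) = 0.4923
−0.130·log₂(0.130) = 0.3826
−0.125·log₂(0.125) = 0.3750
−0.036·log₂(0.036) = 0.1727
−0.237·log₂(0.237) = 0.4923
Sum ≈ 2.4058 → 2.4058 bits.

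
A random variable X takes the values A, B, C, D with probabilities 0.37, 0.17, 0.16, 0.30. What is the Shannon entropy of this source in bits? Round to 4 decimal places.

H = −Σ pᵢ log₂ pᵢ.
−0.37·log₂(0.37) = 0.5307
−0.17·log₂(0.17) = 0.4346
−0.16·log₂(0.16) = 0.4230
−0.30·log₂(0.30) = 0.5211
Sum ≈ 1.9094 → 1.9094 bits.

1.9094 bits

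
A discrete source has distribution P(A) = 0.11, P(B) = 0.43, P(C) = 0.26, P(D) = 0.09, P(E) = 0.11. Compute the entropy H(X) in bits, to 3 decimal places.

H = −Σ pᵢ log₂ pᵢ.
−0.11·log₂(0.11) = 0.3503
−0.43·log₂(0.43) = 0.5236
−0.26·log₂(0.26) = 0.5053
−0.09·log₂(0.09) = 0.3127
−0.11·log₂(0.11) = 0.3503
Sum ≈ 2.0421 → 2.042 bits.

2.042 bits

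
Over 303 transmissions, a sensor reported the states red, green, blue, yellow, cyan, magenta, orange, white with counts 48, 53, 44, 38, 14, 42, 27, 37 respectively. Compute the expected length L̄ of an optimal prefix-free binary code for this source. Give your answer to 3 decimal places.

2.960 bits/symbol

Probabilities are the counts divided by 303.
Repeatedly combine the two least-probable nodes; the expected code length is the sum of the merged weights.
merge 14/303 + 9/101 → 41/303
merge 37/303 + 38/303 → 25/101
merge 41/303 + 14/101 → 83/303
merge 44/303 + 16/101 → 92/303
merge 53/303 + 25/101 → 128/303
merge 83/303 + 92/303 → 175/303
merge 128/303 + 175/303 → 1
L = 41/303 + 25/101 + 83/303 + 92/303 + 128/303 + 175/303 + 1 = 299/101 ≈ 2.960 bits/symbol.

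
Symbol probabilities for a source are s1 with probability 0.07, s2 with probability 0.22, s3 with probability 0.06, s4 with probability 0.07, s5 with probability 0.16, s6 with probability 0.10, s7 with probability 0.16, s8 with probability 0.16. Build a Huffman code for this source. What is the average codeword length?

Repeatedly combine the two least-probable nodes; the expected code length is the sum of the merged weights.
merge 3/50 + 7/100 → 13/100
merge 7/100 + 1/10 → 17/100
merge 13/100 + 4/25 → 29/100
merge 4/25 + 4/25 → 8/25
merge 17/100 + 11/50 → 39/100
merge 29/100 + 8/25 → 61/100
merge 39/100 + 61/100 → 1
L = 13/100 + 17/100 + 29/100 + 8/25 + 39/100 + 61/100 + 1 = 291/100 = 2.91 bits/symbol.

2.91 bits/symbol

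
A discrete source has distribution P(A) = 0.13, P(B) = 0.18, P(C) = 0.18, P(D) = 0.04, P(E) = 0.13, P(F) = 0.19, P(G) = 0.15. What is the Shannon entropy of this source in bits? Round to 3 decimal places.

2.707 bits

H = −Σ pᵢ log₂ pᵢ.
−0.13·log₂(0.13) = 0.3826
−0.18·log₂(0.18) = 0.4453
−0.18·log₂(0.18) = 0.4453
−0.04·log₂(0.04) = 0.1858
−0.13·log₂(0.13) = 0.3826
−0.19·log₂(0.19) = 0.4552
−0.15·log₂(0.15) = 0.4105
Sum ≈ 2.7074 → 2.707 bits.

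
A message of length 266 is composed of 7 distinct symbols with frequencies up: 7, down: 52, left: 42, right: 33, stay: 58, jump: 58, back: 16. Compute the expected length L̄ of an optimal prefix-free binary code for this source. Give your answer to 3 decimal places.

2.650 bits/symbol

Probabilities are the counts divided by 266.
Repeatedly combine the two least-probable nodes; the expected code length is the sum of the merged weights.
merge 1/38 + 8/133 → 23/266
merge 23/266 + 33/266 → 4/19
merge 3/19 + 26/133 → 47/133
merge 4/19 + 29/133 → 3/7
merge 29/133 + 47/133 → 4/7
merge 3/7 + 4/7 → 1
L = 23/266 + 4/19 + 47/133 + 3/7 + 4/7 + 1 = 705/266 ≈ 2.650 bits/symbol.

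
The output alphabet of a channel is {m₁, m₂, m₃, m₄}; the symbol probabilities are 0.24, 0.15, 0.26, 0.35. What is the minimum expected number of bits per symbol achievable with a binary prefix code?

Repeatedly combine the two least-probable nodes; the expected code length is the sum of the merged weights.
merge 3/20 + 6/25 → 39/100
merge 13/50 + 7/20 → 61/100
merge 39/100 + 61/100 → 1
L = 39/100 + 61/100 + 1 = 2 bits/symbol.

2 bits/symbol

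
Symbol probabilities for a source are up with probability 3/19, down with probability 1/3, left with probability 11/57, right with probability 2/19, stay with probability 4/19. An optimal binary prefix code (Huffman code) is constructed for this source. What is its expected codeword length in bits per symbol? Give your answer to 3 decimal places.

2.263 bits/symbol

Repeatedly combine the two least-probable nodes; the expected code length is the sum of the merged weights.
merge 2/19 + 3/19 → 5/19
merge 11/57 + 4/19 → 23/57
merge 5/19 + 1/3 → 34/57
merge 23/57 + 34/57 → 1
L = 5/19 + 23/57 + 34/57 + 1 = 43/19 ≈ 2.263 bits/symbol.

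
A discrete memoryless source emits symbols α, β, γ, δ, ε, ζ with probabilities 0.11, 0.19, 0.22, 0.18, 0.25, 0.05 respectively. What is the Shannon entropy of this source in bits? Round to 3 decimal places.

2.447 bits

H = −Σ pᵢ log₂ pᵢ.
−0.11·log₂(0.11) = 0.3503
−0.19·log₂(0.19) = 0.4552
−0.22·log₂(0.22) = 0.4806
−0.18·log₂(0.18) = 0.4453
−0.25·log₂(0.25) = 0.5000
−0.05·log₂(0.05) = 0.2161
Sum ≈ 2.4475 → 2.447 bits.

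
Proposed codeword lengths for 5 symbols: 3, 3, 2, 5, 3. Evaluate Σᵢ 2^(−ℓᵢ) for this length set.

With common denominator 2^5 = 32: Σ 2^(−ℓᵢ) = 4/32 + 4/32 + 8/32 + 1/32 + 4/32 = 21/32 = 0.65625.

0.65625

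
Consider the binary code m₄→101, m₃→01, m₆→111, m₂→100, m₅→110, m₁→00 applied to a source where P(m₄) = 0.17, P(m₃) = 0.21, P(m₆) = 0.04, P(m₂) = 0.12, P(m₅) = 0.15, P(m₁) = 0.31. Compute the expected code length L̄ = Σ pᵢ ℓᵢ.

2.48 bits/symbol

L̄ = Σ pᵢ·ℓᵢ = 0.17·3 + 0.21·2 + 0.04·3 + 0.12·3 + 0.15·3 + 0.31·2 = 2.48 bits/symbol.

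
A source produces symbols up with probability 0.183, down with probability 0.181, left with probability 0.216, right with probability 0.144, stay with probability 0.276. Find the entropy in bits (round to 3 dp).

2.287 bits

H = −Σ pᵢ log₂ pᵢ.
−0.183·log₂(0.183) = 0.4484
−0.181·log₂(0.181) = 0.4463
−0.216·log₂(0.216) = 0.4776
−0.144·log₂(0.144) = 0.4026
−0.276·log₂(0.276) = 0.5126
Sum ≈ 2.2875 → 2.287 bits.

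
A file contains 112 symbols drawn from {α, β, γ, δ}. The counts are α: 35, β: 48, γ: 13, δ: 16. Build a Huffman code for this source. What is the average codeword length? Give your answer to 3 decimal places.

Probabilities are the counts divided by 112.
Repeatedly combine the two least-probable nodes; the expected code length is the sum of the merged weights.
merge 13/112 + 1/7 → 29/112
merge 29/112 + 5/16 → 4/7
merge 3/7 + 4/7 → 1
L = 29/112 + 4/7 + 1 = 205/112 ≈ 1.830 bits/symbol.

1.830 bits/symbol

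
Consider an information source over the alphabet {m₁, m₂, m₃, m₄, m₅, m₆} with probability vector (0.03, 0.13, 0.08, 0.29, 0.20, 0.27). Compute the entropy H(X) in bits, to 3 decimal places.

H = −Σ pᵢ log₂ pᵢ.
−0.03·log₂(0.03) = 0.1518
−0.13·log₂(0.13) = 0.3826
−0.08·log₂(0.08) = 0.2915
−0.29·log₂(0.29) = 0.5179
−0.20·log₂(0.20) = 0.4644
−0.27·log₂(0.27) = 0.5100
Sum ≈ 2.3182 → 2.318 bits.

2.318 bits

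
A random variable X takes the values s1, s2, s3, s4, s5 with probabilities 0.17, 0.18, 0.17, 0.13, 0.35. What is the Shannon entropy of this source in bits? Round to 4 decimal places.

2.2272 bits

H = −Σ pᵢ log₂ pᵢ.
−0.17·log₂(0.17) = 0.4346
−0.18·log₂(0.18) = 0.4453
−0.17·log₂(0.17) = 0.4346
−0.13·log₂(0.13) = 0.3826
−0.35·log₂(0.35) = 0.5301
Sum ≈ 2.2272 → 2.2272 bits.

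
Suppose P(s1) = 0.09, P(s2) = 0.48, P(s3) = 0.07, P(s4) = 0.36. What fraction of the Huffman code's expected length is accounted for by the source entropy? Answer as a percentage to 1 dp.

96.4%

Entropy H = −Σ p log₂ p ≈ 1.6201 bits.
Huffman merges: 7/100+9/100→4/25; 4/25+9/25→13/25; 12/25+13/25→1. L = 42/25 ≈ 1.6800.
Efficiency = H/L = 1.6201/1.6800 = 96.4%.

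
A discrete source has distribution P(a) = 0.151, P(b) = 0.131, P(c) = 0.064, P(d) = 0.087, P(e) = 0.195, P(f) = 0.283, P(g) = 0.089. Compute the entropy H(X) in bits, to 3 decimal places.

2.642 bits

H = −Σ pᵢ log₂ pᵢ.
−0.151·log₂(0.151) = 0.4118
−0.131·log₂(0.131) = 0.3841
−0.064·log₂(0.064) = 0.2538
−0.087·log₂(0.087) = 0.3065
−0.195·log₂(0.195) = 0.4599
−0.283·log₂(0.283) = 0.5154
−0.089·log₂(0.089) = 0.3106
Sum ≈ 2.6422 → 2.642 bits.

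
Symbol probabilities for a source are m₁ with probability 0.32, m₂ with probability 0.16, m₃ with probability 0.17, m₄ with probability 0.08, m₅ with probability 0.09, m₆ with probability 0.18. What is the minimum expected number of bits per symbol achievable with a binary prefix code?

2.5 bits/symbol

Repeatedly combine the two least-probable nodes; the expected code length is the sum of the merged weights.
merge 2/25 + 9/100 → 17/100
merge 4/25 + 17/100 → 33/100
merge 17/100 + 9/50 → 7/20
merge 8/25 + 33/100 → 13/20
merge 7/20 + 13/20 → 1
L = 17/100 + 33/100 + 7/20 + 13/20 + 1 = 5/2 = 2.5 bits/symbol.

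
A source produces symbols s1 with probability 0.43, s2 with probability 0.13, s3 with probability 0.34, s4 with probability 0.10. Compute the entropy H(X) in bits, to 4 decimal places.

H = −Σ pᵢ log₂ pᵢ.
−0.43·log₂(0.43) = 0.5236
−0.13·log₂(0.13) = 0.3826
−0.34·log₂(0.34) = 0.5292
−0.10·log₂(0.10) = 0.3322
Sum ≈ 1.7676 → 1.7676 bits.

1.7676 bits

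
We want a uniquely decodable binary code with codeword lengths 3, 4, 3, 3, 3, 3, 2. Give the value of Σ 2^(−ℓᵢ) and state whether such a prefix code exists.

With common denominator 2^4 = 16: Σ 2^(−ℓᵢ) = 2/16 + 1/16 + 2/16 + 2/16 + 2/16 + 2/16 + 4/16 = 15/16 = 0.9375.
Kraft's inequality requires Σ ≤ 1; here Σ = 0.9375 ≤ 1, so such a prefix code exists.

0.9375; yes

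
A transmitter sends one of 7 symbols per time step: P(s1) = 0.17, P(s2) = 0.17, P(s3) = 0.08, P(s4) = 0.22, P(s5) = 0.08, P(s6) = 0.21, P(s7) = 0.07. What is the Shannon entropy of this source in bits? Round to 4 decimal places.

H = −Σ pᵢ log₂ pᵢ.
−0.17·log₂(0.17) = 0.4346
−0.17·log₂(0.17) = 0.4346
−0.08·log₂(0.08) = 0.2915
−0.22·log₂(0.22) = 0.4806
−0.08·log₂(0.08) = 0.2915
−0.21·log₂(0.21) = 0.4728
−0.07·log₂(0.07) = 0.2686
Sum ≈ 2.6741 → 2.6741 bits.

2.6741 bits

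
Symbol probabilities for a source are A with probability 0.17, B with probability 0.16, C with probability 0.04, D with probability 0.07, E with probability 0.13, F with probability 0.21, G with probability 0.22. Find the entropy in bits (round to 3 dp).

2.648 bits

H = −Σ pᵢ log₂ pᵢ.
−0.17·log₂(0.17) = 0.4346
−0.16·log₂(0.16) = 0.4230
−0.04·log₂(0.04) = 0.1858
−0.07·log₂(0.07) = 0.2686
−0.13·log₂(0.13) = 0.3826
−0.21·log₂(0.21) = 0.4728
−0.22·log₂(0.22) = 0.4806
Sum ≈ 2.6480 → 2.648 bits.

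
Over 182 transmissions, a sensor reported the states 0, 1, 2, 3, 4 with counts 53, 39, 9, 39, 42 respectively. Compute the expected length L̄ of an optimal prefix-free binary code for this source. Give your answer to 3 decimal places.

Probabilities are the counts divided by 182.
Repeatedly combine the two least-probable nodes; the expected code length is the sum of the merged weights.
merge 9/182 + 3/14 → 24/91
merge 3/14 + 3/13 → 81/182
merge 24/91 + 53/182 → 101/182
merge 81/182 + 101/182 → 1
L = 24/91 + 81/182 + 101/182 + 1 = 206/91 ≈ 2.264 bits/symbol.

2.264 bits/symbol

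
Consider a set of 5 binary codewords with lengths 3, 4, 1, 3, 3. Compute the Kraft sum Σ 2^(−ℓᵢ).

With common denominator 2^4 = 16: Σ 2^(−ℓᵢ) = 2/16 + 1/16 + 8/16 + 2/16 + 2/16 = 15/16 = 0.9375.

0.9375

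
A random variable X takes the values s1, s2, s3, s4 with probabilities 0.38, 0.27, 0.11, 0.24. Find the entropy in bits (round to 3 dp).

1.885 bits

H = −Σ pᵢ log₂ pᵢ.
−0.38·log₂(0.38) = 0.5305
−0.27·log₂(0.27) = 0.5100
−0.11·log₂(0.11) = 0.3503
−0.24·log₂(0.24) = 0.4941
Sum ≈ 1.8849 → 1.885 bits.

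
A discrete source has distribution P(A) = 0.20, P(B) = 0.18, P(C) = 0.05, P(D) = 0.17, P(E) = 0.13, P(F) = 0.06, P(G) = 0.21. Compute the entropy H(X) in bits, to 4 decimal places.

H = −Σ pᵢ log₂ pᵢ.
−0.20·log₂(0.20) = 0.4644
−0.18·log₂(0.18) = 0.4453
−0.05·log₂(0.05) = 0.2161
−0.17·log₂(0.17) = 0.4346
−0.13·log₂(0.13) = 0.3826
−0.06·log₂(0.06) = 0.2435
−0.21·log₂(0.21) = 0.4728
Sum ≈ 2.6594 → 2.6594 bits.

2.6594 bits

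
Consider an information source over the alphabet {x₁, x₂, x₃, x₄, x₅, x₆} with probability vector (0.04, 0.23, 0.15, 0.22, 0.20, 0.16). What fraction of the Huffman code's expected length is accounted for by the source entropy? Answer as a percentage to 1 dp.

96.5%

Entropy H = −Σ p log₂ p ≈ 2.4519 bits.
Huffman merges: 1/25+3/20→19/100; 4/25+19/100→7/20; 1/5+11/50→21/50; 23/100+7/20→29/50; 21/50+29/50→1. L = 127/50 ≈ 2.5400.
Efficiency = H/L = 2.4519/2.5400 = 96.5%.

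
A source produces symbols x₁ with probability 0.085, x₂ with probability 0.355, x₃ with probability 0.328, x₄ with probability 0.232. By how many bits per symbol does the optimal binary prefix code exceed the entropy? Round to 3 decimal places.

0.113 bits

Entropy H = −Σ p log₂ p ≈ 1.8492 bits.
Huffman merges: 17/200+29/125→317/1000; 317/1000+41/125→129/200; 71/200+129/200→1. L = 981/500 ≈ 1.9620.
L − H = 1.9620 − 1.8492 = 0.113 bits.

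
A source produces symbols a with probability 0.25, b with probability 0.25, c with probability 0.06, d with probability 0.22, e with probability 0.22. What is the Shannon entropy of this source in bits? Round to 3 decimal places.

H = −Σ pᵢ log₂ pᵢ.
−0.25·log₂(0.25) = 0.5000
−0.25·log₂(0.25) = 0.5000
−0.06·log₂(0.06) = 0.2435
−0.22·log₂(0.22) = 0.4806
−0.22·log₂(0.22) = 0.4806
Sum ≈ 2.2047 → 2.205 bits.

2.205 bits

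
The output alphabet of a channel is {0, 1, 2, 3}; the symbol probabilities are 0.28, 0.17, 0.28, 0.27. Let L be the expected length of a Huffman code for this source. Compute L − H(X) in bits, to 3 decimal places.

Entropy H = −Σ p log₂ p ≈ 1.9730 bits.
Huffman merges: 17/100+27/100→11/25; 7/25+7/25→14/25; 11/25+14/25→1. L = 2 ≈ 2.0000.
L − H = 2.0000 − 1.9730 = 0.027 bits.

0.027 bits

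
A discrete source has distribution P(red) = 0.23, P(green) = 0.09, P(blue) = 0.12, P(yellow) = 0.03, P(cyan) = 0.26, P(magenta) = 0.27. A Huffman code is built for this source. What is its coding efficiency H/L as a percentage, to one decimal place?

98.9%

Entropy H = −Σ p log₂ p ≈ 2.3345 bits.
Huffman merges: 3/100+9/100→3/25; 3/25+3/25→6/25; 23/100+6/25→47/100; 13/50+27/100→53/100; 47/100+53/100→1. L = 59/25 ≈ 2.3600.
Efficiency = H/L = 2.3345/2.3600 = 98.9%.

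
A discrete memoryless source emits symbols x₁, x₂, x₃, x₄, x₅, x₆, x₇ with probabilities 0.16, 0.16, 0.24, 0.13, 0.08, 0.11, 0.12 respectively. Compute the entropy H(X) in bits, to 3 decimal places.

H = −Σ pᵢ log₂ pᵢ.
−0.16·log₂(0.16) = 0.4230
−0.16·log₂(0.16) = 0.4230
−0.24·log₂(0.24) = 0.4941
−0.13·log₂(0.13) = 0.3826
−0.08·log₂(0.08) = 0.2915
−0.11·log₂(0.11) = 0.3503
−0.12·log₂(0.12) = 0.3671
Sum ≈ 2.7317 → 2.732 bits.

2.732 bits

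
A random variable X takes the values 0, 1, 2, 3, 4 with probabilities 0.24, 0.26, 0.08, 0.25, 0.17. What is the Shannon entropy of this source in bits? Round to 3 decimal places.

2.226 bits

H = −Σ pᵢ log₂ pᵢ.
−0.24·log₂(0.24) = 0.4941
−0.26·log₂(0.26) = 0.5053
−0.08·log₂(0.08) = 0.2915
−0.25·log₂(0.25) = 0.5000
−0.17·log₂(0.17) = 0.4346
Sum ≈ 2.2255 → 2.226 bits.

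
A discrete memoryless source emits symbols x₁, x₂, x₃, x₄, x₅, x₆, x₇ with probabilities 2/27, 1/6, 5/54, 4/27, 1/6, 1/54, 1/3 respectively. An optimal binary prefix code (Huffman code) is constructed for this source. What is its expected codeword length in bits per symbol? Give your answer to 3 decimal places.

2.593 bits/symbol

Repeatedly combine the two least-probable nodes; the expected code length is the sum of the merged weights.
merge 1/54 + 2/27 → 5/54
merge 5/54 + 5/54 → 5/27
merge 4/27 + 1/6 → 17/54
merge 1/6 + 5/27 → 19/54
merge 17/54 + 1/3 → 35/54
merge 19/54 + 35/54 → 1
L = 5/54 + 5/27 + 17/54 + 19/54 + 35/54 + 1 = 70/27 ≈ 2.593 bits/symbol.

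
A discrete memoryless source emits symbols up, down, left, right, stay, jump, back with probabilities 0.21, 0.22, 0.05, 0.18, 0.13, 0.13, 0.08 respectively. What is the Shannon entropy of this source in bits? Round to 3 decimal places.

2.672 bits

H = −Σ pᵢ log₂ pᵢ.
−0.21·log₂(0.21) = 0.4728
−0.22·log₂(0.22) = 0.4806
−0.05·log₂(0.05) = 0.2161
−0.18·log₂(0.18) = 0.4453
−0.13·log₂(0.13) = 0.3826
−0.13·log₂(0.13) = 0.3826
−0.08·log₂(0.08) = 0.2915
Sum ≈ 2.6716 → 2.672 bits.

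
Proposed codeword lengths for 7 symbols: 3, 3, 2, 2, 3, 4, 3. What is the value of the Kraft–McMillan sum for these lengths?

With common denominator 2^4 = 16: Σ 2^(−ℓᵢ) = 2/16 + 2/16 + 4/16 + 4/16 + 2/16 + 1/16 + 2/16 = 17/16 = 1.0625.

1.0625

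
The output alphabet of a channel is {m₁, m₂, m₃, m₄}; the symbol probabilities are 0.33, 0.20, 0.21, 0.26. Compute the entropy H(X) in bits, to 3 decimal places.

H = −Σ pᵢ log₂ pᵢ.
−0.33·log₂(0.33) = 0.5278
−0.20·log₂(0.20) = 0.4644
−0.21·log₂(0.21) = 0.4728
−0.26·log₂(0.26) = 0.5053
Sum ≈ 1.9703 → 1.970 bits.

1.970 bits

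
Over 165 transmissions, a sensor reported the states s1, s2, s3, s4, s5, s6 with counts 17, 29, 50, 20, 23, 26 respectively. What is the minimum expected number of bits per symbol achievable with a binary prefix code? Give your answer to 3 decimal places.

Probabilities are the counts divided by 165.
Repeatedly combine the two least-probable nodes; the expected code length is the sum of the merged weights.
merge 17/165 + 4/33 → 37/165
merge 23/165 + 26/165 → 49/165
merge 29/165 + 37/165 → 2/5
merge 49/165 + 10/33 → 3/5
merge 2/5 + 3/5 → 1
L = 37/165 + 49/165 + 2/5 + 3/5 + 1 = 416/165 ≈ 2.521 bits/symbol.

2.521 bits/symbol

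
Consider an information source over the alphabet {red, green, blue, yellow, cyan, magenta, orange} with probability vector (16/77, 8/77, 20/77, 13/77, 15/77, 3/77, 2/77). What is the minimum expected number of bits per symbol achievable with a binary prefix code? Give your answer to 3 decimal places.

2.571 bits/symbol

Repeatedly combine the two least-probable nodes; the expected code length is the sum of the merged weights.
merge 2/77 + 3/77 → 5/77
merge 5/77 + 8/77 → 13/77
merge 13/77 + 13/77 → 26/77
merge 15/77 + 16/77 → 31/77
merge 20/77 + 26/77 → 46/77
merge 31/77 + 46/77 → 1
L = 5/77 + 13/77 + 26/77 + 31/77 + 46/77 + 1 = 18/7 ≈ 2.571 bits/symbol.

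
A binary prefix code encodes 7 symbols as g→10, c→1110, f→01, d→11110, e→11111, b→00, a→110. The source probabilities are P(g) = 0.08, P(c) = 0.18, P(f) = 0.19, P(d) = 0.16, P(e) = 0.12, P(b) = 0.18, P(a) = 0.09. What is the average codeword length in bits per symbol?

3.29 bits/symbol

L̄ = Σ pᵢ·ℓᵢ = 0.08·2 + 0.18·4 + 0.19·2 + 0.16·5 + 0.12·5 + 0.18·2 + 0.09·3 = 3.29 bits/symbol.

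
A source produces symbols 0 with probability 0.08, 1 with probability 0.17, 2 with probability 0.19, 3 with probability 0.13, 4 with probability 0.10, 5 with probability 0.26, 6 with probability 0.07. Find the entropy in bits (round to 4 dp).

H = −Σ pᵢ log₂ pᵢ.
−0.08·log₂(0.08) = 0.2915
−0.17·log₂(0.17) = 0.4346
−0.19·log₂(0.19) = 0.4552
−0.13·log₂(0.13) = 0.3826
−0.10·log₂(0.10) = 0.3322
−0.26·log₂(0.26) = 0.5053
−0.07·log₂(0.07) = 0.2686
Sum ≈ 2.6700 → 2.6700 bits.

2.6700 bits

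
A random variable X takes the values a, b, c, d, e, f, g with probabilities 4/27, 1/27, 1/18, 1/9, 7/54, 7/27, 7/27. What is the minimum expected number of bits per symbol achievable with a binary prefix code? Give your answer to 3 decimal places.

2.574 bits/symbol

Repeatedly combine the two least-probable nodes; the expected code length is the sum of the merged weights.
merge 1/27 + 1/18 → 5/54
merge 5/54 + 1/9 → 11/54
merge 7/54 + 4/27 → 5/18
merge 11/54 + 7/27 → 25/54
merge 7/27 + 5/18 → 29/54
merge 25/54 + 29/54 → 1
L = 5/54 + 11/54 + 5/18 + 25/54 + 29/54 + 1 = 139/54 ≈ 2.574 bits/symbol.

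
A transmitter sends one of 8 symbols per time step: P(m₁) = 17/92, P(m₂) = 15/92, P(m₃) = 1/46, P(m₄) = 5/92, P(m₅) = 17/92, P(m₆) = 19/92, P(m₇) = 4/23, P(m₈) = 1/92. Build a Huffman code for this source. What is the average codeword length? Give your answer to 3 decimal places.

Repeatedly combine the two least-probable nodes; the expected code length is the sum of the merged weights.
merge 1/92 + 1/46 → 3/92
merge 3/92 + 5/92 → 2/23
merge 2/23 + 15/92 → 1/4
merge 4/23 + 17/92 → 33/92
merge 17/92 + 19/92 → 9/23
merge 1/4 + 33/92 → 14/23
merge 9/23 + 14/23 → 1
L = 3/92 + 2/23 + 1/4 + 33/92 + 9/23 + 14/23 + 1 = 251/92 ≈ 2.728 bits/symbol.

2.728 bits/symbol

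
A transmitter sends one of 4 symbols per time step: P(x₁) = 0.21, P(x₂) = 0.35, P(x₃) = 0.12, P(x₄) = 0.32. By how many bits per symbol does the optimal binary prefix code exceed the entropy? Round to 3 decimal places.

0.084 bits

Entropy H = −Σ p log₂ p ≈ 1.8960 bits.
Huffman merges: 3/25+21/100→33/100; 8/25+33/100→13/20; 7/20+13/20→1. L = 99/50 ≈ 1.9800.
L − H = 1.9800 − 1.8960 = 0.084 bits.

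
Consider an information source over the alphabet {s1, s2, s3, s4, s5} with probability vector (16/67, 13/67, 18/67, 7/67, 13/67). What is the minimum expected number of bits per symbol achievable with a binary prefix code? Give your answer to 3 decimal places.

2.299 bits/symbol

Repeatedly combine the two least-probable nodes; the expected code length is the sum of the merged weights.
merge 7/67 + 13/67 → 20/67
merge 13/67 + 16/67 → 29/67
merge 18/67 + 20/67 → 38/67
merge 29/67 + 38/67 → 1
L = 20/67 + 29/67 + 38/67 + 1 = 154/67 ≈ 2.299 bits/symbol.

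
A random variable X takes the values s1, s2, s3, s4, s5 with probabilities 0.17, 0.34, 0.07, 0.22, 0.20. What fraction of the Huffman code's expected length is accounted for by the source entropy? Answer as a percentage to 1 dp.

97.2%

Entropy H = −Σ p log₂ p ≈ 2.1773 bits.
Huffman merges: 7/100+17/100→6/25; 1/5+11/50→21/50; 6/25+17/50→29/50; 21/50+29/50→1. L = 56/25 ≈ 2.2400.
Efficiency = H/L = 2.1773/2.2400 = 97.2%.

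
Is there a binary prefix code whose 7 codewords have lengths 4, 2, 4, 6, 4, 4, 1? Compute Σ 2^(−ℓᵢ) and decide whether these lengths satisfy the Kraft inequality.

With common denominator 2^6 = 64: Σ 2^(−ℓᵢ) = 4/64 + 16/64 + 4/64 + 1/64 + 4/64 + 4/64 + 32/64 = 65/64 = 1.015625.
Kraft's inequality requires Σ ≤ 1; here Σ = 1.015625 > 1, so no such prefix code exists.

1.015625; no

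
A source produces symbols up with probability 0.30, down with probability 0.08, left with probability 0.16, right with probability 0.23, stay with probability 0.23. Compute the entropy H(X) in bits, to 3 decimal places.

2.211 bits

H = −Σ pᵢ log₂ pᵢ.
−0.30·log₂(0.30) = 0.5211
−0.08·log₂(0.08) = 0.2915
−0.16·log₂(0.16) = 0.4230
−0.23·log₂(0.23) = 0.4877
−0.23·log₂(0.23) = 0.4877
Sum ≈ 2.2110 → 2.211 bits.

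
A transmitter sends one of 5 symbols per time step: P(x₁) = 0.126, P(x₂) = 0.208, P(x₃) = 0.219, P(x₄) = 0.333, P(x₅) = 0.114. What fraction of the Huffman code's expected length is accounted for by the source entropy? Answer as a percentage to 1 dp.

98.8%

Entropy H = −Σ p log₂ p ≈ 2.2130 bits.
Huffman merges: 57/500+63/500→6/25; 26/125+219/1000→427/1000; 6/25+333/1000→573/1000; 427/1000+573/1000→1. L = 56/25 ≈ 2.2400.
Efficiency = H/L = 2.2130/2.2400 = 98.8%.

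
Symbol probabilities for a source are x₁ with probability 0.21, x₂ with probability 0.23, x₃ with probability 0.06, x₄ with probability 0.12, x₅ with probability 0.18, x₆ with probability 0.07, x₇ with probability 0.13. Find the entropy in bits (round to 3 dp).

2.668 bits

H = −Σ pᵢ log₂ pᵢ.
−0.21·log₂(0.21) = 0.4728
−0.23·log₂(0.23) = 0.4877
−0.06·log₂(0.06) = 0.2435
−0.12·log₂(0.12) = 0.3671
−0.18·log₂(0.18) = 0.4453
−0.07·log₂(0.07) = 0.2686
−0.13·log₂(0.13) = 0.3826
Sum ≈ 2.6676 → 2.668 bits.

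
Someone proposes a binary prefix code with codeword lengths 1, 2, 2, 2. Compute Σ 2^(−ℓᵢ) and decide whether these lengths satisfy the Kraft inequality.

With common denominator 2^2 = 4: Σ 2^(−ℓᵢ) = 2/4 + 1/4 + 1/4 + 1/4 = 5/4 = 1.25.
Kraft's inequality requires Σ ≤ 1; here Σ = 1.25 > 1, so no such prefix code exists.

1.25; no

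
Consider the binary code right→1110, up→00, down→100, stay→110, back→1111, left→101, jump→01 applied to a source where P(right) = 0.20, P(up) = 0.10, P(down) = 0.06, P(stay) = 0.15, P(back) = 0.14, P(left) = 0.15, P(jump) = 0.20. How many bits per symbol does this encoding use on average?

L̄ = Σ pᵢ·ℓᵢ = 0.20·4 + 0.10·2 + 0.06·3 + 0.15·3 + 0.14·4 + 0.15·3 + 0.20·2 = 3.04 bits/symbol.

3.04 bits/symbol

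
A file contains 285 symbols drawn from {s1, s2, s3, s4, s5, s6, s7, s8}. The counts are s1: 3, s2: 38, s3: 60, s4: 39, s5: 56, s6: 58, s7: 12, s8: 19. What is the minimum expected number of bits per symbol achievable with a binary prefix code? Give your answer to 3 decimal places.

2.758 bits/symbol

Probabilities are the counts divided by 285.
Repeatedly combine the two least-probable nodes; the expected code length is the sum of the merged weights.
merge 1/95 + 4/95 → 1/19
merge 1/19 + 1/15 → 34/285
merge 34/285 + 2/15 → 24/95
merge 13/95 + 56/285 → 1/3
merge 58/285 + 4/19 → 118/285
merge 24/95 + 1/3 → 167/285
merge 118/285 + 167/285 → 1
L = 1/19 + 34/285 + 24/95 + 1/3 + 118/285 + 167/285 + 1 = 262/95 ≈ 2.758 bits/symbol.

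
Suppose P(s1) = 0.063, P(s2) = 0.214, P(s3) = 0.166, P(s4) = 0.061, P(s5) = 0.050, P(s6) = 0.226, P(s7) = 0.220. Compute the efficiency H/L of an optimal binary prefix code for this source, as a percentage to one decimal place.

Entropy H = −Σ p log₂ p ≈ 2.5851 bits.
Huffman merges: 1/20+61/1000→111/1000; 63/1000+111/1000→87/500; 83/500+87/500→17/50; 107/500+11/50→217/500; 113/500+17/50→283/500; 217/500+283/500→1. L = 21/8 ≈ 2.6250.
Efficiency = H/L = 2.5851/2.6250 = 98.5%.

98.5%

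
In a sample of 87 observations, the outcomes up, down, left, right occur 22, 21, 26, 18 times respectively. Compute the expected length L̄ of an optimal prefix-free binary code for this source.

2 bits/symbol

Probabilities are the counts divided by 87.
Repeatedly combine the two least-probable nodes; the expected code length is the sum of the merged weights.
merge 6/29 + 7/29 → 13/29
merge 22/87 + 26/87 → 16/29
merge 13/29 + 16/29 → 1
L = 13/29 + 16/29 + 1 = 2 bits/symbol.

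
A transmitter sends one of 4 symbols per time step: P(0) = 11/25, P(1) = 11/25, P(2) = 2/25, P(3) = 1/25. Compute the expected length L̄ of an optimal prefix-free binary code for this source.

1.68 bits/symbol

Repeatedly combine the two least-probable nodes; the expected code length is the sum of the merged weights.
merge 1/25 + 2/25 → 3/25
merge 3/25 + 11/25 → 14/25
merge 11/25 + 14/25 → 1
L = 3/25 + 14/25 + 1 = 42/25 = 1.68 bits/symbol.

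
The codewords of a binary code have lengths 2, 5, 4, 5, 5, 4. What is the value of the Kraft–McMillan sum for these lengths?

With common denominator 2^5 = 32: Σ 2^(−ℓᵢ) = 8/32 + 1/32 + 2/32 + 1/32 + 1/32 + 2/32 = 15/32 = 0.46875.

0.46875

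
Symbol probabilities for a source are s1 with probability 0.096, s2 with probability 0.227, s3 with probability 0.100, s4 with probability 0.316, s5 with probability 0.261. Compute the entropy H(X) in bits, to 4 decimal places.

2.1733 bits

H = −Σ pᵢ log₂ pᵢ.
−0.096·log₂(0.096) = 0.3246
−0.227·log₂(0.227) = 0.4856
−0.100·log₂(0.100) = 0.3322
−0.316·log₂(0.316) = 0.5252
−0.261·log₂(0.261) = 0.5058
Sum ≈ 2.1733 → 2.1733 bits.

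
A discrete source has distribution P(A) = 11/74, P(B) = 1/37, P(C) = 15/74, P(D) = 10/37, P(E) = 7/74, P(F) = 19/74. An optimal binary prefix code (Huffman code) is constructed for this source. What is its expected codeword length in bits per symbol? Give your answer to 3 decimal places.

2.392 bits/symbol

Repeatedly combine the two least-probable nodes; the expected code length is the sum of the merged weights.
merge 1/37 + 7/74 → 9/74
merge 9/74 + 11/74 → 10/37
merge 15/74 + 19/74 → 17/37
merge 10/37 + 10/37 → 20/37
merge 17/37 + 20/37 → 1
L = 9/74 + 10/37 + 17/37 + 20/37 + 1 = 177/74 ≈ 2.392 bits/symbol.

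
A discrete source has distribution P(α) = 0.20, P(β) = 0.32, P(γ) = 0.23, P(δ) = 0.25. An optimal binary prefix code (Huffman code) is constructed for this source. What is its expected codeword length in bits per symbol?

Repeatedly combine the two least-probable nodes; the expected code length is the sum of the merged weights.
merge 1/5 + 23/100 → 43/100
merge 1/4 + 8/25 → 57/100
merge 43/100 + 57/100 → 1
L = 43/100 + 57/100 + 1 = 2 bits/symbol.

2 bits/symbol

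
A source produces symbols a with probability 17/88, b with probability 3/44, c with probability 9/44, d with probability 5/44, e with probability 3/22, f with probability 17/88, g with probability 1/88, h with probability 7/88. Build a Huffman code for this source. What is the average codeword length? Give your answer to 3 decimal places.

Repeatedly combine the two least-probable nodes; the expected code length is the sum of the merged weights.
merge 1/88 + 3/44 → 7/88
merge 7/88 + 7/88 → 7/44
merge 5/44 + 3/22 → 1/4
merge 7/44 + 17/88 → 31/88
merge 17/88 + 9/44 → 35/88
merge 1/4 + 31/88 → 53/88
merge 35/88 + 53/88 → 1
L = 7/88 + 7/44 + 1/4 + 31/88 + 35/88 + 53/88 + 1 = 125/44 ≈ 2.841 bits/symbol.

2.841 bits/symbol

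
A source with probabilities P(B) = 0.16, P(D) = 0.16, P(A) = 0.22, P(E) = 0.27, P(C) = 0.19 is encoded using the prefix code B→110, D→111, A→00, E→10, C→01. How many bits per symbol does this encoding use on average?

2.32 bits/symbol

L̄ = Σ pᵢ·ℓᵢ = 0.16·3 + 0.16·3 + 0.22·2 + 0.27·2 + 0.19·2 = 2.32 bits/symbol.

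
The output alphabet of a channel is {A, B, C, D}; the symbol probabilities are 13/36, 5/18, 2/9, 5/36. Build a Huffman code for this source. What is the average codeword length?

Repeatedly combine the two least-probable nodes; the expected code length is the sum of the merged weights.
merge 5/36 + 2/9 → 13/36
merge 5/18 + 13/36 → 23/36
merge 13/36 + 23/36 → 1
L = 13/36 + 23/36 + 1 = 2 bits/symbol.

2 bits/symbol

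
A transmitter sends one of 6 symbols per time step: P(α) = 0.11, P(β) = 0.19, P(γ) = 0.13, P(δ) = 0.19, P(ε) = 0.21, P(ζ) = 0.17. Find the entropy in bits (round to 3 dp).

2.551 bits

H = −Σ pᵢ log₂ pᵢ.
−0.11·log₂(0.11) = 0.3503
−0.19·log₂(0.19) = 0.4552
−0.13·log₂(0.13) = 0.3826
−0.19·log₂(0.19) = 0.4552
−0.21·log₂(0.21) = 0.4728
−0.17·log₂(0.17) = 0.4346
Sum ≈ 2.5508 → 2.551 bits.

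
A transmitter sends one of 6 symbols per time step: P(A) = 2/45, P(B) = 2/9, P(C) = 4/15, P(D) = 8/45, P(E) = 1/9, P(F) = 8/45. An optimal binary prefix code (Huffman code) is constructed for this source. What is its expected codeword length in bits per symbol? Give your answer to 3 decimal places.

2.489 bits/symbol

Repeatedly combine the two least-probable nodes; the expected code length is the sum of the merged weights.
merge 2/45 + 1/9 → 7/45
merge 7/45 + 8/45 → 1/3
merge 8/45 + 2/9 → 2/5
merge 4/15 + 1/3 → 3/5
merge 2/5 + 3/5 → 1
L = 7/45 + 1/3 + 2/5 + 3/5 + 1 = 112/45 ≈ 2.489 bits/symbol.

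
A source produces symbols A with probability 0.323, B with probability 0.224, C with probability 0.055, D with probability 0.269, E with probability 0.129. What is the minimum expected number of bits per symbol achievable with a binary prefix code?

2.184 bits/symbol

Repeatedly combine the two least-probable nodes; the expected code length is the sum of the merged weights.
merge 11/200 + 129/1000 → 23/125
merge 23/125 + 28/125 → 51/125
merge 269/1000 + 323/1000 → 74/125
merge 51/125 + 74/125 → 1
L = 23/125 + 51/125 + 74/125 + 1 = 273/125 = 2.184 bits/symbol.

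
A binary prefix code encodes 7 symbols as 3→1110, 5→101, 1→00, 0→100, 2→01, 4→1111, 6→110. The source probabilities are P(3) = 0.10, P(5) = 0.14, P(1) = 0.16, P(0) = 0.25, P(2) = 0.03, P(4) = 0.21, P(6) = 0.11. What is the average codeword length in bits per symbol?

3.12 bits/symbol

L̄ = Σ pᵢ·ℓᵢ = 0.10·4 + 0.14·3 + 0.16·2 + 0.25·3 + 0.03·2 + 0.21·4 + 0.11·3 = 3.12 bits/symbol.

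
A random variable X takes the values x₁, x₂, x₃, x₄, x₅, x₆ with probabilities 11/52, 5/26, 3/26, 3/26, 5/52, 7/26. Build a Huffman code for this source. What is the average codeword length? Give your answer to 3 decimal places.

Repeatedly combine the two least-probable nodes; the expected code length is the sum of the merged weights.
merge 5/52 + 3/26 → 11/52
merge 3/26 + 5/26 → 4/13
merge 11/52 + 11/52 → 11/26
merge 7/26 + 4/13 → 15/26
merge 11/26 + 15/26 → 1
L = 11/52 + 4/13 + 11/26 + 15/26 + 1 = 131/52 ≈ 2.519 bits/symbol.

2.519 bits/symbol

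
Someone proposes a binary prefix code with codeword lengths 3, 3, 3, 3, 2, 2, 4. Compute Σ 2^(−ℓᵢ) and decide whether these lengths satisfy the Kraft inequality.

With common denominator 2^4 = 16: Σ 2^(−ℓᵢ) = 2/16 + 2/16 + 2/16 + 2/16 + 4/16 + 4/16 + 1/16 = 17/16 = 1.0625.
Kraft's inequality requires Σ ≤ 1; here Σ = 1.0625 > 1, so no such prefix code exists.

1.0625; no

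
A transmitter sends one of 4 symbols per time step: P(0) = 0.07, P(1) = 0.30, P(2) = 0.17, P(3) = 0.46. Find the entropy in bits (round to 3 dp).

1.740 bits

H = −Σ pᵢ log₂ pᵢ.
−0.07·log₂(0.07) = 0.2686
−0.30·log₂(0.30) = 0.5211
−0.17·log₂(0.17) = 0.4346
−0.46·log₂(0.46) = 0.5153
Sum ≈ 1.7396 → 1.740 bits.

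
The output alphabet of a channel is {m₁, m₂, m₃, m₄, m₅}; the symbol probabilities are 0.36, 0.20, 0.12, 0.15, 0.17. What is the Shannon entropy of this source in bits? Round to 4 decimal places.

2.2072 bits

H = −Σ pᵢ log₂ pᵢ.
−0.36·log₂(0.36) = 0.5306
−0.20·log₂(0.20) = 0.4644
−0.12·log₂(0.12) = 0.3671
−0.15·log₂(0.15) = 0.4105
−0.17·log₂(0.17) = 0.4346
Sum ≈ 2.2072 → 2.2072 bits.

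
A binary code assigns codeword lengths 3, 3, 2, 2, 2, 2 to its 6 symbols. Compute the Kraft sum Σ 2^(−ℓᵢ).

With common denominator 2^3 = 8: Σ 2^(−ℓᵢ) = 1/8 + 1/8 + 2/8 + 2/8 + 2/8 + 2/8 = 10/8 = 1.25.

1.25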